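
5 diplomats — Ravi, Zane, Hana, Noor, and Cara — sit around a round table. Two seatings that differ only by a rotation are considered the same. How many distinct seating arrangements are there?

24

Fix one person's seat to break rotational symmetry; the remaining 4 people can be arranged in (4)! = 24 ways.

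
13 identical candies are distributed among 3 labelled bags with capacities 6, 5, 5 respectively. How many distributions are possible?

10

Without the upper bounds there are C(15,2) = 105 ways to split 13 among 3 bags.
Subtract solutions that violate a single cap (substitute x_i' = x_i − (cap_i+1)): x_1 ≥ 7 gives C(8,2) = 28; x_2 ≥ 6 gives C(9,2) = 36; x_3 ≥ 6 gives C(9,2) = 36. Together 100.
Add back pairs where two caps are both exceeded: 1 + 1 + 3 = 5.
By inclusion–exclusion the count is 105 − 100 + 5 = 10.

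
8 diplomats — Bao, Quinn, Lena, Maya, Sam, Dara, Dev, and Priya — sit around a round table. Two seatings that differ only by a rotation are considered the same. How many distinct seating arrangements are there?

Seat Bao anywhere (absorbing the rotational symmetry), then permute the other 7: (7)! = 5040.

5040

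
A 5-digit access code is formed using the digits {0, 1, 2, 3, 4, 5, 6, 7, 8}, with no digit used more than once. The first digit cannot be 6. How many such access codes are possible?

13440

The first digit has 9−1 = 8 choices (anything except 6).
The remaining 4 digits are filled from the other 8 symbols without repetition: 8 × 7 × 6 × 5 = 1680.
Total: 8 × 1680 = 13440.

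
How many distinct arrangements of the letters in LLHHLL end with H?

5

With the last slot taken by H, it remains to arrange the other 5 letters (LLHLL).
Those 5 letters have L appearing 4 times, giving (5)!/(4!) = 5.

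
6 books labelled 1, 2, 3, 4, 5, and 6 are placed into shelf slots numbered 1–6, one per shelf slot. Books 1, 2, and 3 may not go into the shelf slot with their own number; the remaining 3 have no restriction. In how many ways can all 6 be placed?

426

Let Aᵢ (for i ∈ {1, 2, 3}) be the placements that put book i in its forbidden shelf slot. Any j of these fix j positions, leaving (6−j)! ways to fill the rest, and there are C(3,j) ways to pick which j.
By inclusion–exclusion, the number of valid placements is Σ_{j=0}^{3} (−1)^j C(3,j)·(6−j)!.
Computing: 720 − 360 + 72 − 6 = 426.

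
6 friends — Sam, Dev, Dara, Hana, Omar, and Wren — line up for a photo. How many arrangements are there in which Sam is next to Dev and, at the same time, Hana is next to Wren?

Treat {Sam,Dev} as one block (2 orders) and {Hana,Wren} as another (2 orders).
That leaves 4 units to arrange: 2 × 2 × 4! = 4 × 24 = 96.

96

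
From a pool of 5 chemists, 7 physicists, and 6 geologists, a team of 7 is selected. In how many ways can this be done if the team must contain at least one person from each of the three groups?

28987

With no constraint there are C(18,7) = 31824 possible selections.
Subtract selections that omit an entire group: no chemists → C(13,7) = 1716; no physicists → C(11,7) = 330; no geologists → C(12,7) = 792.
Add back selections omitting two groups (i.e. drawn from a single group): C(5,7) + C(7,7) + C(6,7) = 1.
By inclusion–exclusion: 31824 − 2838 + 1 = 28987.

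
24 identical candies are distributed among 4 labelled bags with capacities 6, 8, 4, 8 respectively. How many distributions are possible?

By stars and bars, unrestricted non-negative solutions to x_1+…+x_4 = 24 number C(24+3,3) = 2925.
Subtract solutions that violate a single cap (substitute x_i' = x_i − (cap_i+1)): x_1 ≥ 7 gives C(20,3) = 1140; x_2 ≥ 9 gives C(18,3) = 816; x_3 ≥ 5 gives C(22,3) = 1540; x_4 ≥ 9 gives C(18,3) = 816. Together 4312.
Add back pairs where two caps are both exceeded: 165 + 455 + 165 + 286 + 84 + 286 = 1441.
Subtract triples: 20 + 0 + 20 + 4 = 44.
By inclusion–exclusion the count is 2925 − 4312 + 1441 − 44 = 10.

10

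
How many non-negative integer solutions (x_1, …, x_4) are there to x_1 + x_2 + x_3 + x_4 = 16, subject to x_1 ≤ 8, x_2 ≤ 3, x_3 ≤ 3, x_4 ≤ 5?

20

Ignoring the caps, the number of non-negative solutions to x_1+…+x_4 = 16 is C(19,3) = 969.
Subtract solutions that violate a single cap (substitute x_i' = x_i − (cap_i+1)): x_1 ≥ 9 gives C(10,3) = 120; x_2 ≥ 4 gives C(15,3) = 455; x_3 ≥ 4 gives C(15,3) = 455; x_4 ≥ 6 gives C(13,3) = 286. Together 1316.
Add back pairs where two caps are both exceeded: 20 + 20 + 4 + 165 + 84 + 84 = 377.
Subtract triples: 0 + 0 + 0 + 10 = 10.
By inclusion–exclusion the count is 969 − 1316 + 377 − 10 = 20.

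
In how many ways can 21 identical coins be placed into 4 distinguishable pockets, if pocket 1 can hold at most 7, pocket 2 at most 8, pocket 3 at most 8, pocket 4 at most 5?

Ignoring the caps, the number of non-negative solutions to x_1+…+x_4 = 21 is C(24,3) = 2024.
Subtract solutions that violate a single cap (substitute x_i' = x_i − (cap_i+1)): x_1 ≥ 8 gives C(16,3) = 560; x_2 ≥ 9 gives C(15,3) = 455; x_3 ≥ 9 gives C(15,3) = 455; x_4 ≥ 6 gives C(18,3) = 816. Together 2286.
Add back pairs where two caps are both exceeded: 35 + 35 + 120 + 20 + 84 + 84 = 378.
By inclusion–exclusion the count is 2024 − 2286 + 378 = 116.

116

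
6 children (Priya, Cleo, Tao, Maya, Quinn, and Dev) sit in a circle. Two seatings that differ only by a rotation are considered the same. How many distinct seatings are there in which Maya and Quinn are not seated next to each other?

All circular seatings of 6 people number (5)! = 120.
Those with Maya next to Quinn: fuse the pair into one unit and seat 5 units around a circle — 2·(4)! = 48.
Subtracting, 120 − 48 = 72.

72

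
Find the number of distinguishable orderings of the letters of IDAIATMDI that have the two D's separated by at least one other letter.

Total arrangements of IDAIATMDI: 9!/(3!·2!·2!) = 15120.
Arrangements with the D's together: treat DD as one letter, giving (8)!/(3!·2!) = 3360.
Hence 15120 − 3360 = 11760.

11760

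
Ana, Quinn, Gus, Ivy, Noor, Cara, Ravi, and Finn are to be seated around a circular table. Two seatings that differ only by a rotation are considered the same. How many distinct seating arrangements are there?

Around a circle, 8 distinct people have 8!/8 = (7)! = 5040 rotationally distinct seatings.

5040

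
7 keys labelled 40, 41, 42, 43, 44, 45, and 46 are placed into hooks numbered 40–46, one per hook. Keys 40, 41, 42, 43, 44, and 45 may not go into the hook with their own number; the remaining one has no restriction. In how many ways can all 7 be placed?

2119

Let Aᵢ (for 40 ≤ i ≤ 45) be the placements that put key i in its forbidden hook. Any j of these fix j positions, leaving (7−j)! ways to fill the rest, and there are C(6,j) ways to pick which j.
By inclusion–exclusion, the number of valid placements is Σ_{j=0}^{6} (−1)^j C(6,j)·(7−j)!.
Computing: 5040 − 4320 + 1800 − 480 + 90 − 12 + 1 = 2119.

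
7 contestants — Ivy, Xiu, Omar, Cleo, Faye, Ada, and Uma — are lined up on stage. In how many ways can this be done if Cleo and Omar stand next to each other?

1440

Glue Cleo and Omar into one block (2 internal orders), leaving 6 units to arrange in a row.
That gives 2 × 6! = 2 × 720 = 1440.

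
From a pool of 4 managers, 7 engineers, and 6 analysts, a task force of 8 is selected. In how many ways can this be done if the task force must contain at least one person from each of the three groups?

22813

Total 8-person selections from all 17: C(17,8) = 24310.
Selections missing a whole group: no managers → C(13,8) = 1287; no engineers → C(10,8) = 45; no analysts → C(11,8) = 165.
Add back selections omitting two groups (i.e. drawn from a single group): C(4,8) + C(7,8) + C(6,8) = 0.
By inclusion–exclusion: 24310 − 1497 + 0 = 22813.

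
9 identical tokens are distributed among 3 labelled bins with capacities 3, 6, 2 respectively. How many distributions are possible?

By stars and bars, unrestricted non-negative solutions to x_1+…+x_3 = 9 number C(9+2,2) = 55.
Subtract solutions that violate a single cap (substitute x_i' = x_i − (cap_i+1)): x_1 ≥ 4 gives C(7,2) = 21; x_2 ≥ 7 gives C(4,2) = 6; x_3 ≥ 3 gives C(8,2) = 28. Together 55.
Add back pairs where two caps are both exceeded: 0 + 6 + 0 = 6.
By inclusion–exclusion the count is 55 − 55 + 6 = 6.

6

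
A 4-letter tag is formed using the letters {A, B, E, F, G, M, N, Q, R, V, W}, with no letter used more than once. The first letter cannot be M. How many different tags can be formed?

7200

The first letter has 11−1 = 10 choices (anything except M).
The remaining 3 letters are filled from the other 10 symbols without repetition: 10 × 9 × 8 = 720.
Total: 10 × 720 = 7200.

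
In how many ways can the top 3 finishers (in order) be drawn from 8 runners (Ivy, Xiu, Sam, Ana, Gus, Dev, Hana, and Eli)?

336

There are 8 choices for 1st place, 7 for 2nd, and 6 for 3rd.
That gives 8 × 7 × 6 = 336.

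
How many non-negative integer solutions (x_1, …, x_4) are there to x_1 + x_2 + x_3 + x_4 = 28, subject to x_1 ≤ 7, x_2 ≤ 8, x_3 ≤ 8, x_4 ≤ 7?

10

Ignoring the caps, the number of non-negative solutions to x_1+…+x_4 = 28 is C(31,3) = 4495.
Subtract solutions that violate a single cap (substitute x_i' = x_i − (cap_i+1)): x_1 ≥ 8 gives C(23,3) = 1771; x_2 ≥ 9 gives C(22,3) = 1540; x_3 ≥ 9 gives C(22,3) = 1540; x_4 ≥ 8 gives C(23,3) = 1771. Together 6622.
Add back pairs where two caps are both exceeded: 364 + 364 + 455 + 286 + 364 + 364 = 2197.
Subtract triples: 10 + 20 + 20 + 10 = 60.
By inclusion–exclusion the count is 4495 − 6622 + 2197 − 60 = 10.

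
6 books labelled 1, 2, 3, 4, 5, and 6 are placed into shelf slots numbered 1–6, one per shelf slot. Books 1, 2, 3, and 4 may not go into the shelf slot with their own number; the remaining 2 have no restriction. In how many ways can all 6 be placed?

362

Let Aᵢ (for 1 ≤ i ≤ 4) be the placements that put book i in its forbidden shelf slot. Any j of these fix j positions, leaving (6−j)! ways to fill the rest, and there are C(4,j) ways to pick which j.
By inclusion–exclusion, the number of valid placements is Σ_{j=0}^{4} (−1)^j C(4,j)·(6−j)!.
Computing: 720 − 480 + 144 − 24 + 2 = 362.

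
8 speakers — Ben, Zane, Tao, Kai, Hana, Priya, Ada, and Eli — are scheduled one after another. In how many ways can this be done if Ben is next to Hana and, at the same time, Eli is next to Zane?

2880

Treat {Ben,Hana} as one block (2 orders) and {Eli,Zane} as another (2 orders).
That leaves 6 units to arrange: 2 × 2 × 6! = 4 × 720 = 2880.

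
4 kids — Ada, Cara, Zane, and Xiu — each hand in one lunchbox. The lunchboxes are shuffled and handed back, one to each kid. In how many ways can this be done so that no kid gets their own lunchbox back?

9

Let Aᵢ be the assignments in which kid i gets their own lunchbox. We want the size of the complement of A₁∪…∪A_4.
By inclusion–exclusion this is Σ_{j=0}^{4} (−1)^j C(4,j)·(4−j)!.
Computing: 24 − 24 + 12 − 4 + 1 = 9.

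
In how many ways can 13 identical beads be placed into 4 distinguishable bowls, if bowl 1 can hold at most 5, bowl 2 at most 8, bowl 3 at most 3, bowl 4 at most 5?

By stars and bars, unrestricted non-negative solutions to x_1+…+x_4 = 13 number C(13+3,3) = 560.
Subtract solutions that violate a single cap (substitute x_i' = x_i − (cap_i+1)): x_1 ≥ 6 gives C(10,3) = 120; x_2 ≥ 9 gives C(7,3) = 35; x_3 ≥ 4 gives C(12,3) = 220; x_4 ≥ 6 gives C(10,3) = 120. Together 495.
Add back pairs where two caps are both exceeded: 0 + 20 + 4 + 1 + 0 + 20 = 45.
By inclusion–exclusion the count is 560 − 495 + 45 = 110.

110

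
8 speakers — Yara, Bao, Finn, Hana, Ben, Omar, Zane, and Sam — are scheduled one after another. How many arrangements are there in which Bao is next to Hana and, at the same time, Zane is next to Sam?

2880

Treat {Bao,Hana} as one block (2 orders) and {Zane,Sam} as another (2 orders).
That leaves 6 units to arrange: 2 × 2 × 6! = 4 × 720 = 2880.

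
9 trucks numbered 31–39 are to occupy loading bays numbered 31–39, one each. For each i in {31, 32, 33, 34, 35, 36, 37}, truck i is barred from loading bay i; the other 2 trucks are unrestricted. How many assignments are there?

165016

Let Aᵢ (for 31 ≤ i ≤ 37) be the placements that put truck i in its forbidden loading bay. Any j of these fix j positions, leaving (9−j)! ways to fill the rest, and there are C(7,j) ways to pick which j.
By inclusion–exclusion, the number of valid placements is Σ_{j=0}^{7} (−1)^j C(7,j)·(9−j)!.
Computing: 362880 − 282240 + 105840 − 25200 + 4200 − 504 + 42 − 2 = 165016.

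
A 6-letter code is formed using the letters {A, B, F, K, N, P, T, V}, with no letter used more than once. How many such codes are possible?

20160

With no repetition, fill the 6 letters in order: 8 choices, then 7, down to 3.
That product is 8 × 7 × 6 × 5 × 4 × 3 = 20160.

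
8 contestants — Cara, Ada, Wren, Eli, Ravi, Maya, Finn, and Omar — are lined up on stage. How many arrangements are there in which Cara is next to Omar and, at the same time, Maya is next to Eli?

2880

Treat {Cara,Omar} as one block (2 orders) and {Maya,Eli} as another (2 orders).
That leaves 6 units to arrange: 2 × 2 × 6! = 4 × 720 = 2880.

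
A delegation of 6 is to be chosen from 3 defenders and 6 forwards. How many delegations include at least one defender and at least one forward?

With no constraint there are C(9,6) = 84 possible selections.
Subtract selections that omit an entire group: no defenders → C(6,6) = 1; no forwards → C(3,6) = 0.
Both groups omitted at once is impossible, so 84 − 1 = 83.

83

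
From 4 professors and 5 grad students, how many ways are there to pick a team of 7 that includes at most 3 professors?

26

Split by how many professors are chosen (0 through 3).
Sum: C(4,0)·C(5,7) + C(4,1)·C(5,6) + C(4,2)·C(5,5) + C(4,3)·C(5,4) = 0 + 0 + 6 + 20 = 26.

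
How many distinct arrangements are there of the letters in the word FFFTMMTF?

420

FFFTMMTF has 8 letters with F appearing 4 times, M appearing twice, and T appearing twice.
The number of distinct arrangements is 8!/(4!·2!·2!) = 40320/96 = 420.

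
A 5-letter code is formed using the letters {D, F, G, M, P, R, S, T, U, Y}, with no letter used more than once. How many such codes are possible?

This is a permutation of 5 out of 10: P(10,5) = 10!/5!.
That product is 10 × 9 × 8 × 7 × 6 = 30240.

30240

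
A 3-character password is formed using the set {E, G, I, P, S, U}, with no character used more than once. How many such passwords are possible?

120

With no repetition, fill the 3 characters in order: 6 choices, then 5, down to 4.
6 × 5 × 4 = 120.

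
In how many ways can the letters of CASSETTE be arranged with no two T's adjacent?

There are 8!/(2!·2!·2!) = 5040 arrangements of CASSETTE in total.
Arrangements with the T's together: treat TT as one letter, giving (7)!/(2!·2!) = 1260.
Hence 5040 − 1260 = 3780.

3780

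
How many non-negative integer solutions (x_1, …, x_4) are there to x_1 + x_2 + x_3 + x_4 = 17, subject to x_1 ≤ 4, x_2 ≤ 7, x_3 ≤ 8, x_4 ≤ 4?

Without the upper bounds there are C(20,3) = 1140 ways to split 17 among 4 variables.
Subtract solutions that violate a single cap (substitute x_i' = x_i − (cap_i+1)): x_1 ≥ 5 gives C(15,3) = 455; x_2 ≥ 8 gives C(12,3) = 220; x_3 ≥ 9 gives C(11,3) = 165; x_4 ≥ 5 gives C(15,3) = 455. Together 1295.
Add back pairs where two caps are both exceeded: 35 + 20 + 120 + 1 + 35 + 20 = 231.
By inclusion–exclusion the count is 1140 − 1295 + 231 = 76.

76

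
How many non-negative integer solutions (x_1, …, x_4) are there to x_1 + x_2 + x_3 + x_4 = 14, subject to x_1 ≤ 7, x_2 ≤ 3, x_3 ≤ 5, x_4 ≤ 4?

By stars and bars, unrestricted non-negative solutions to x_1+…+x_4 = 14 number C(14+3,3) = 680.
Subtract solutions that violate a single cap (substitute x_i' = x_i − (cap_i+1)): x_1 ≥ 8 gives C(9,3) = 84; x_2 ≥ 4 gives C(13,3) = 286; x_3 ≥ 6 gives C(11,3) = 165; x_4 ≥ 5 gives C(12,3) = 220. Together 755.
Add back pairs where two caps are both exceeded: 10 + 1 + 4 + 35 + 56 + 20 = 126.
By inclusion–exclusion the count is 680 − 755 + 126 = 51.

51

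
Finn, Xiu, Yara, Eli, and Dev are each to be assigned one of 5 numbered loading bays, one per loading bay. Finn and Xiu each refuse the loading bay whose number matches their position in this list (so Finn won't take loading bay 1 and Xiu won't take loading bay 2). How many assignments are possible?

78

Let Aᵢ (for i ∈ {1, 2}) be the placements that put person i in their forbidden loading bay. Any j of these fix j positions, leaving (5−j)! ways to fill the rest, and there are C(2,j) ways to pick which j.
By inclusion–exclusion, the number of valid placements is Σ_{j=0}^{2} (−1)^j C(2,j)·(5−j)!.
Computing: 120 − 48 + 6 = 78.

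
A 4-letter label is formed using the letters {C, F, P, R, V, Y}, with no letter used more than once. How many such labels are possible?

With no repetition, fill the 4 letters in order: 6 choices, then 5, down to 3.
6 × 5 × 4 × 3 = 360.

360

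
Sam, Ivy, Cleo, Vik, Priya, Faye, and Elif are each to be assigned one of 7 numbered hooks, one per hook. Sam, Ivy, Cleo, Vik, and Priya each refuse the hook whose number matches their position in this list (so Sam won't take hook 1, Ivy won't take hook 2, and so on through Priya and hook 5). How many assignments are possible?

Let Aᵢ (for 1 ≤ i ≤ 5) be the placements that put person i in their forbidden hook. Any j of these fix j positions, leaving (7−j)! ways to fill the rest, and there are C(5,j) ways to pick which j.
By inclusion–exclusion, the number of valid placements is Σ_{j=0}^{5} (−1)^j C(5,j)·(7−j)!.
Computing: 5040 − 3600 + 1200 − 240 + 30 − 2 = 2428.

2428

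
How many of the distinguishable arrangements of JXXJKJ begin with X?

20

Fix X in the first position and arrange the remaining 5 letters.
Those 5 letters have J appearing 3 times, giving (5)!/(3!) = 20.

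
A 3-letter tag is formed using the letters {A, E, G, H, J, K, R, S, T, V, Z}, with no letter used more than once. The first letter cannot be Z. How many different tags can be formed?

900

The first letter has 11−1 = 10 choices (anything except Z).
The remaining 2 letters are filled from the other 10 symbols without repetition: 10 × 9 = 90.
Total: 10 × 90 = 900.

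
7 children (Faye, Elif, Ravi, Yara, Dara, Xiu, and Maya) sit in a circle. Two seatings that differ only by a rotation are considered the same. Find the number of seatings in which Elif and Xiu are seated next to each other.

Glue Elif and Xiu into a block (2 internal orders). Seating 6 units around a circle gives (5)! arrangements.
So 2 × (5)! = 2 × 120 = 240.

240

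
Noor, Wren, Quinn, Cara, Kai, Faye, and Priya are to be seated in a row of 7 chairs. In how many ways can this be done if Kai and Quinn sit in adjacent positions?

1440

Glue Kai and Quinn into one block (2 internal orders), leaving 6 units to arrange in a row.
That gives 2 × 6! = 2 × 720 = 1440.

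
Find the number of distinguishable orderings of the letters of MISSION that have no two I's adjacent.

900

There are 7!/(2!·2!) = 1260 arrangements of MISSION in total.
If the two I's are adjacent, glue them into one block, leaving 6 items to arrange: (6)!/(2!) = 360 ways.
Hence 1260 − 360 = 900.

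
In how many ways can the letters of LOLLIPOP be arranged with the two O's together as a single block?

Treat the 2 copies of O as a single block. The multiset to arrange is then {OO, I, L, L, L, P, P}, 7 items in all.
That gives (7)!/(3!·2!) = 420 arrangements.

420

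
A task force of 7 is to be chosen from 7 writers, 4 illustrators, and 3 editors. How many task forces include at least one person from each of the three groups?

Total 7-person selections from all 14: C(14,7) = 3432.
Subtract selections that omit an entire group: no writers → C(7,7) = 1; no illustrators → C(10,7) = 120; no editors → C(11,7) = 330.
Add back selections omitting two groups (i.e. drawn from a single group): C(7,7) + C(4,7) + C(3,7) = 1.
By inclusion–exclusion: 3432 − 451 + 1 = 2982.

2982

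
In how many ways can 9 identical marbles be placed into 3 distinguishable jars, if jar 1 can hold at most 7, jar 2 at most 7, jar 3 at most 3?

By stars and bars, unrestricted non-negative solutions to x_1+…+x_3 = 9 number C(9+2,2) = 55.
Subtract solutions that violate a single cap (substitute x_i' = x_i − (cap_i+1)): x_1 ≥ 8 gives C(3,2) = 3; x_2 ≥ 8 gives C(3,2) = 3; x_3 ≥ 4 gives C(7,2) = 21. Together 27.
No two caps can be exceeded simultaneously, so the pair terms are all 0.
By inclusion–exclusion the count is 55 − 27 + 0 = 28.

28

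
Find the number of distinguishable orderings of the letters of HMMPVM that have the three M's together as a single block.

Treat the 3 copies of M as a single block. The multiset to arrange is then {MMM, H, P, V}, 4 items in all.
All 4 items are distinct, so there are (4)! = 24 arrangements.

24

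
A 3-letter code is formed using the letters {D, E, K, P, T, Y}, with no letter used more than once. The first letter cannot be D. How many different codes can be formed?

100

The first letter has 6−1 = 5 choices (anything except D).
The remaining 2 letters are filled from the other 5 symbols without repetition: 5 × 4 = 20.
Total: 5 × 20 = 100.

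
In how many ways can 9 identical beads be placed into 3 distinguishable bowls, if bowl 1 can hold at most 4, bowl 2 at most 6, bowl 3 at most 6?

By stars and bars, unrestricted non-negative solutions to x_1+…+x_3 = 9 number C(9+2,2) = 55.
Subtract solutions that violate a single cap (substitute x_i' = x_i − (cap_i+1)): x_1 ≥ 5 gives C(6,2) = 15; x_2 ≥ 7 gives C(4,2) = 6; x_3 ≥ 7 gives C(4,2) = 6. Together 27.
No two caps can be exceeded simultaneously, so the pair terms are all 0.
By inclusion–exclusion the count is 55 − 27 + 0 = 28.

28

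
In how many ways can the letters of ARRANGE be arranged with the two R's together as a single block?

Treat the 2 copies of R as a single block. The multiset to arrange is then {RR, A, A, E, G, N}, 6 items in all.
That gives (6)!/(2!) = 360 arrangements.

360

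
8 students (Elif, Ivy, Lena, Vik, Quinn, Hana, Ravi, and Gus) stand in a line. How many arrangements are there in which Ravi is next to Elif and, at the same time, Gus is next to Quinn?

2880

Treat {Ravi,Elif} as one block (2 orders) and {Gus,Quinn} as another (2 orders).
That leaves 6 units to arrange: 2 × 2 × 6! = 4 × 720 = 2880.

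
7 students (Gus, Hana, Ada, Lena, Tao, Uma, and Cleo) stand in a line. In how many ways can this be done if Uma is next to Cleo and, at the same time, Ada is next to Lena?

480

Treat {Uma,Cleo} as one block (2 orders) and {Ada,Lena} as another (2 orders).
That leaves 5 units to arrange: 2 × 2 × 5! = 4 × 120 = 480.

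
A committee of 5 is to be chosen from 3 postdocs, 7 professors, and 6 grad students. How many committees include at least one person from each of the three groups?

Total 5-person selections from all 16: C(16,5) = 4368.
Subtract selections that omit an entire group: no postdocs → C(13,5) = 1287; no professors → C(9,5) = 126; no grad students → C(10,5) = 252.
Add back selections omitting two groups (i.e. drawn from a single group): C(3,5) + C(7,5) + C(6,5) = 27.
By inclusion–exclusion: 4368 − 1665 + 27 = 2730.

2730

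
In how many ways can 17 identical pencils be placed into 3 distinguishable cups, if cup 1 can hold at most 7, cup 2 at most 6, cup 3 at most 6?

6

By stars and bars, unrestricted non-negative solutions to x_1+…+x_3 = 17 number C(17+2,2) = 171.
Subtract solutions that violate a single cap (substitute x_i' = x_i − (cap_i+1)): x_1 ≥ 8 gives C(11,2) = 55; x_2 ≥ 7 gives C(12,2) = 66; x_3 ≥ 7 gives C(12,2) = 66. Together 187.
Add back pairs where two caps are both exceeded: 6 + 6 + 10 = 22.
By inclusion–exclusion the count is 171 − 187 + 22 = 6.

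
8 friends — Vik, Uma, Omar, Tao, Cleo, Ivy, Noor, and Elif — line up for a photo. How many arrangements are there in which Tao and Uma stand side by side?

Glue Tao and Uma into one block (2 internal orders), leaving 7 units to arrange in a row.
That gives 2 × 7! = 2 × 5040 = 10080.

10080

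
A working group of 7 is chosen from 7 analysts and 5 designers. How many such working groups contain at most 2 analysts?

21

Split by how many analysts are chosen (0 through 2).
Sum: C(7,0)·C(5,7) + C(7,1)·C(5,6) + C(7,2)·C(5,5) = 0 + 0 + 21 = 21.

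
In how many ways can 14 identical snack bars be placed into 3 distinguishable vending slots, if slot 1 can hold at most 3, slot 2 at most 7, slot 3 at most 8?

14

By stars and bars, unrestricted non-negative solutions to x_1+…+x_3 = 14 number C(14+2,2) = 120.
Subtract solutions that violate a single cap (substitute x_i' = x_i − (cap_i+1)): x_1 ≥ 4 gives C(12,2) = 66; x_2 ≥ 8 gives C(8,2) = 28; x_3 ≥ 9 gives C(7,2) = 21. Together 115.
Add back pairs where two caps are both exceeded: 6 + 3 + 0 = 9.
By inclusion–exclusion the count is 120 − 115 + 9 = 14.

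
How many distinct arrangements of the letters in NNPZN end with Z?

4

Fix Z in the last position and arrange the remaining 4 letters.
Those 4 letters have N appearing 3 times, giving (4)!/(3!) = 4.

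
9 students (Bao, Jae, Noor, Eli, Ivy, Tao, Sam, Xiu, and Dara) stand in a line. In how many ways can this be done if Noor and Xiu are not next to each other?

Of the 9! = 362880 arrangements, those with Noor and Xiu adjacent number 2 × 8! = 80640 (treat the pair as a block with 2 internal orders).
Complementary counting: 362880 − 80640 = 282240.

282240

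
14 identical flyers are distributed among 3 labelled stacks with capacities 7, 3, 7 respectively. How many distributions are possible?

10

Ignoring the caps, the number of non-negative solutions to x_1+…+x_3 = 14 is C(16,2) = 120.
Subtract solutions that violate a single cap (substitute x_i' = x_i − (cap_i+1)): x_1 ≥ 8 gives C(8,2) = 28; x_2 ≥ 4 gives C(12,2) = 66; x_3 ≥ 8 gives C(8,2) = 28. Together 122.
Add back pairs where two caps are both exceeded: 6 + 0 + 6 = 12.
By inclusion–exclusion the count is 120 − 122 + 12 = 10.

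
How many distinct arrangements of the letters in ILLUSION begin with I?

2520

Fix I in the first position and arrange the remaining 7 letters.
Those 7 letters have L appearing twice, giving (7)!/(2!) = 2520.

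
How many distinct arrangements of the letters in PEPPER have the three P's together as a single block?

Treat the 3 copies of P as a single block. The multiset to arrange is then {PPP, E, E, R}, 4 items in all.
That gives (4)!/(2!) = 12 arrangements.

12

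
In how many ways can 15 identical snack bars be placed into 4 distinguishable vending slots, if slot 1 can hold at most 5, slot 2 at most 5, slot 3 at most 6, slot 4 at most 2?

19

By stars and bars, unrestricted non-negative solutions to x_1+…+x_4 = 15 number C(15+3,3) = 816.
Subtract solutions that violate a single cap (substitute x_i' = x_i − (cap_i+1)): x_1 ≥ 6 gives C(12,3) = 220; x_2 ≥ 6 gives C(12,3) = 220; x_3 ≥ 7 gives C(11,3) = 165; x_4 ≥ 3 gives C(15,3) = 455. Together 1060.
Add back pairs where two caps are both exceeded: 20 + 10 + 84 + 10 + 84 + 56 = 264.
Subtract triples: 0 + 1 + 0 + 0 = 1.
By inclusion–exclusion the count is 816 − 1060 + 264 − 1 = 19.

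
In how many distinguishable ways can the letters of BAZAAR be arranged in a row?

Letter multiplicities in BAZAAR: A×3, B×1, R×1, Z×1.
So there are 6! / (3!) = 120 distinguishable arrangements.

120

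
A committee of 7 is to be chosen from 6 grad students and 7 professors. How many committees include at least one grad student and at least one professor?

1715

Total 7-person selections from all 13: C(13,7) = 1716.
Selections missing a whole group: no grad students → C(7,7) = 1; no professors → C(6,7) = 0.
Both groups omitted at once is impossible, so 1716 − 1 = 1715.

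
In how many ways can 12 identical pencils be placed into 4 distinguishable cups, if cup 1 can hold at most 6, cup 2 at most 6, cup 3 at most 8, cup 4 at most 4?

205

Without the upper bounds there are C(15,3) = 455 ways to split 12 among 4 cups.
Subtract solutions that violate a single cap (substitute x_i' = x_i − (cap_i+1)): x_1 ≥ 7 gives C(8,3) = 56; x_2 ≥ 7 gives C(8,3) = 56; x_3 ≥ 9 gives C(6,3) = 20; x_4 ≥ 5 gives C(10,3) = 120. Together 252.
Add back pairs where two caps are both exceeded: 0 + 0 + 1 + 0 + 1 + 0 = 2.
By inclusion–exclusion the count is 455 − 252 + 2 = 205.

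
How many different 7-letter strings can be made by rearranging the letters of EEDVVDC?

630

EEDVVDC has 7 letters with D appearing twice, E appearing twice, and V appearing twice.
So there are 7! / (2!·2!·2!) = 630 distinguishable arrangements.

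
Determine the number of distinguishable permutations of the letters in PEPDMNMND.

The 9 letters of PEPDMNMND have repeats: D appearing twice, M appearing twice, N appearing twice, and P appearing twice.
The number of distinct arrangements is 9!/(2!·2!·2!·2!) = 362880/16 = 22680.

22680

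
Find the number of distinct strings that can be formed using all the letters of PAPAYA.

60

PAPAYA has 6 letters with A appearing 3 times and P appearing twice.
Dividing 6! = 720 by 3!·2! = 12 for the repeated letters gives 60.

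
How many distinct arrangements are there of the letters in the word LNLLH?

The 5 letters of LNLLH have repeats: L appearing 3 times.
Dividing 5! = 120 by 3! = 6 for the repeated letters gives 20.

20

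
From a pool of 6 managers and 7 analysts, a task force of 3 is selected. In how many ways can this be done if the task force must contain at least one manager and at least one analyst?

231

Unrestricted: C(13,3) = 286 ways to pick any 3 of the 13.
Subtract selections that omit an entire group: no managers → C(7,3) = 35; no analysts → C(6,3) = 20.
Both groups omitted at once is impossible, so 286 − 55 = 231.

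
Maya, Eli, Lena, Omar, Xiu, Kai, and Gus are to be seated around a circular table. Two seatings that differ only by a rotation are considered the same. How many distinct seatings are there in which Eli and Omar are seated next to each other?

Treat {Eli, Omar} as one unit (2 internal orders) and seat the resulting 6 units around the table: (5)! circular arrangements.
So 2 × (5)! = 2 × 120 = 240.

240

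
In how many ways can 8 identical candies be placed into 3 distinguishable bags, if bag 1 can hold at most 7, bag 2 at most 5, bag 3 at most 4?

By stars and bars, unrestricted non-negative solutions to x_1+…+x_3 = 8 number C(8+2,2) = 45.
Subtract solutions that violate a single cap (substitute x_i' = x_i − (cap_i+1)): x_1 ≥ 8 gives C(2,2) = 1; x_2 ≥ 6 gives C(4,2) = 6; x_3 ≥ 5 gives C(5,2) = 10. Together 17.
No two caps can be exceeded simultaneously, so the pair terms are all 0.
By inclusion–exclusion the count is 45 − 17 + 0 = 28.

28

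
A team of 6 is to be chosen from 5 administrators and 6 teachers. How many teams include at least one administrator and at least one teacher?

With no constraint there are C(11,6) = 462 possible selections.
Subtract selections that omit an entire group: no administrators → C(6,6) = 1; no teachers → C(5,6) = 0.
Both groups omitted at once is impossible, so 462 − 1 = 461.

461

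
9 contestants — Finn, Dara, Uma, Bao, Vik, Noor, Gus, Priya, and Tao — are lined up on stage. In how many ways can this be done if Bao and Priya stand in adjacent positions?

Place the 7 others and the Bao-Priya pair as 8 objects in a line; the pair has 2 internal arrangements.
That gives 2 × 8! = 2 × 40320 = 80640.

80640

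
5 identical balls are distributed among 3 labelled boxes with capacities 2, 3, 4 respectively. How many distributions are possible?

11

Without the upper bounds there are C(7,2) = 21 ways to split 5 among 3 boxes.
Subtract solutions that violate a single cap (substitute x_i' = x_i − (cap_i+1)): x_1 ≥ 3 gives C(4,2) = 6; x_2 ≥ 4 gives C(3,2) = 3; x_3 ≥ 5 gives C(2,2) = 1. Together 10.
No two caps can be exceeded simultaneously, so the pair terms are all 0.
By inclusion–exclusion the count is 21 − 10 + 0 = 11.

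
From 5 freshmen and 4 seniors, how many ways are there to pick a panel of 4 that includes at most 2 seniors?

Split by how many seniors are chosen (0 through 2).
Sum: C(4,0)·C(5,4) + C(4,1)·C(5,3) + C(4,2)·C(5,2) = 5 + 40 + 60 = 105.

105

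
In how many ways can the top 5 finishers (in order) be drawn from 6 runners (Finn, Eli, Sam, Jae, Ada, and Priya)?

There are 6 choices for 1st place, 5 for 2nd, and so on down to 2 for position 5.
That gives 6 × 5 × 4 × 3 × 2 = 720.

720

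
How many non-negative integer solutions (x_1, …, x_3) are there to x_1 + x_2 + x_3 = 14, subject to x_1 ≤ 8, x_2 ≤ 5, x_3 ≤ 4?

By stars and bars, unrestricted non-negative solutions to x_1+…+x_3 = 14 number C(14+2,2) = 120.
Subtract solutions that violate a single cap (substitute x_i' = x_i − (cap_i+1)): x_1 ≥ 9 gives C(7,2) = 21; x_2 ≥ 6 gives C(10,2) = 45; x_3 ≥ 5 gives C(11,2) = 55. Together 121.
Add back pairs where two caps are both exceeded: 0 + 1 + 10 = 11.
By inclusion–exclusion the count is 120 − 121 + 11 = 10.

10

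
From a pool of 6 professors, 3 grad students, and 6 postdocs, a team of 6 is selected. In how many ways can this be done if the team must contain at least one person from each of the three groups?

3915

Unrestricted: C(15,6) = 5005 ways to pick any 6 of the 15.
Subtract selections that omit an entire group: no professors → C(9,6) = 84; no grad students → C(12,6) = 924; no postdocs → C(9,6) = 84.
Add back selections omitting two groups (i.e. drawn from a single group): C(6,6) + C(3,6) + C(6,6) = 2.
By inclusion–exclusion: 5005 − 1092 + 2 = 3915.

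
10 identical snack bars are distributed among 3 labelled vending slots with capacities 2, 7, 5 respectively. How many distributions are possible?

12

Without the upper bounds there are C(12,2) = 66 ways to split 10 among 3 vending slots.
Subtract solutions that violate a single cap (substitute x_i' = x_i − (cap_i+1)): x_1 ≥ 3 gives C(9,2) = 36; x_2 ≥ 8 gives C(4,2) = 6; x_3 ≥ 6 gives C(6,2) = 15. Together 57.
Add back pairs where two caps are both exceeded: 0 + 3 + 0 = 3.
By inclusion–exclusion the count is 66 − 57 + 3 = 12.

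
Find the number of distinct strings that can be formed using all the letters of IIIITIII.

Letter multiplicities in IIIITIII: I×7, T×1.
Dividing 8! = 40320 by 7! = 5040 for the repeated letters gives 8.

8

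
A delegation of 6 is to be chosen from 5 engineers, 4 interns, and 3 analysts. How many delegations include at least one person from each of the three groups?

805

With no constraint there are C(12,6) = 924 possible selections.
Subtract selections that omit an entire group: no engineers → C(7,6) = 7; no interns → C(8,6) = 28; no analysts → C(9,6) = 84.
Add back selections omitting two groups (i.e. drawn from a single group): C(5,6) + C(4,6) + C(3,6) = 0.
By inclusion–exclusion: 924 − 119 + 0 = 805.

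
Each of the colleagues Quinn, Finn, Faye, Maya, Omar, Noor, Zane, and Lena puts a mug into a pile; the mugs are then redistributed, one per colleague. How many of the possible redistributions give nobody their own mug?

14833

Let Aᵢ be the assignments in which colleague i gets their own mug. We want the size of the complement of A₁∪…∪A_8.
By inclusion–exclusion this is Σ_{j=0}^{8} (−1)^j C(8,j)·(8−j)!.
Computing: 40320 − 40320 + 20160 − 6720 + 1680 − 336 + 56 − 8 + 1 = 14833.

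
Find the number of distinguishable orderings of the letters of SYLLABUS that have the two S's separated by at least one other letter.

7560

There are 8!/(2!·2!) = 10080 arrangements of SYLLABUS in total.
If the two S's are adjacent, glue them into one block, leaving 7 items to arrange: (7)!/(2!) = 2520 ways.
Hence 10080 − 2520 = 7560.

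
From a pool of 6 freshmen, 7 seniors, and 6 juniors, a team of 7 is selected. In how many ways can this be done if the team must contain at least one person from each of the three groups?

With no constraint there are C(19,7) = 50388 possible selections.
Selections missing a whole group: no freshmen → C(13,7) = 1716; no seniors → C(12,7) = 792; no juniors → C(13,7) = 1716.
Add back selections omitting two groups (i.e. drawn from a single group): C(6,7) + C(7,7) + C(6,7) = 1.
By inclusion–exclusion: 50388 − 4224 + 1 = 46165.

46165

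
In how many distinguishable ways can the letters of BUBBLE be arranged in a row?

120

The 6 letters of BUBBLE have repeats: B appearing 3 times.
The number of distinct arrangements is 6!/(3!) = 720/6 = 120.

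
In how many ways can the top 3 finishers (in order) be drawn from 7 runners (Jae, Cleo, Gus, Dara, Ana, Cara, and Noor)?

This is an ordered selection of 3 from 7: P(7,3).
That gives 7 × 6 × 5 = 210.

210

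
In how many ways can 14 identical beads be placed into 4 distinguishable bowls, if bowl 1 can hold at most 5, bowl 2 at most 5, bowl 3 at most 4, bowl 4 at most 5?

55

Without the upper bounds there are C(17,3) = 680 ways to split 14 among 4 bowls.
Subtract solutions that violate a single cap (substitute x_i' = x_i − (cap_i+1)): x_1 ≥ 6 gives C(11,3) = 165; x_2 ≥ 6 gives C(11,3) = 165; x_3 ≥ 5 gives C(12,3) = 220; x_4 ≥ 6 gives C(11,3) = 165. Together 715.
Add back pairs where two caps are both exceeded: 10 + 20 + 10 + 20 + 10 + 20 = 90.
By inclusion–exclusion the count is 680 − 715 + 90 = 55.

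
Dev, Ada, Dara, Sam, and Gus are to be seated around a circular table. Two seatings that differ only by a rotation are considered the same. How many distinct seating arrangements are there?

24

Seat Dev anywhere (absorbing the rotational symmetry), then permute the other 4: (4)! = 24.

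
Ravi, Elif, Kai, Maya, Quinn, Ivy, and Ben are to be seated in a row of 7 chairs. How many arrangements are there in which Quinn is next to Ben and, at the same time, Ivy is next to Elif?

480

Treat {Quinn,Ben} as one block (2 orders) and {Ivy,Elif} as another (2 orders).
That leaves 5 units to arrange: 2 × 2 × 5! = 4 × 120 = 480.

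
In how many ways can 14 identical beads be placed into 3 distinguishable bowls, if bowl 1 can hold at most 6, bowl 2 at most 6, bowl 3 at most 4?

6

Without the upper bounds there are C(16,2) = 120 ways to split 14 among 3 bowls.
Subtract solutions that violate a single cap (substitute x_i' = x_i − (cap_i+1)): x_1 ≥ 7 gives C(9,2) = 36; x_2 ≥ 7 gives C(9,2) = 36; x_3 ≥ 5 gives C(11,2) = 55. Together 127.
Add back pairs where two caps are both exceeded: 1 + 6 + 6 = 13.
By inclusion–exclusion the count is 120 − 127 + 13 = 6.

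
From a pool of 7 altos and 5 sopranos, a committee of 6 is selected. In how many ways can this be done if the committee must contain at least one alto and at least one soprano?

With no constraint there are C(12,6) = 924 possible selections.
Subtract selections that omit an entire group: no altos → C(5,6) = 0; no sopranos → C(7,6) = 7.
Both groups omitted at once is impossible, so 924 − 7 = 917.

917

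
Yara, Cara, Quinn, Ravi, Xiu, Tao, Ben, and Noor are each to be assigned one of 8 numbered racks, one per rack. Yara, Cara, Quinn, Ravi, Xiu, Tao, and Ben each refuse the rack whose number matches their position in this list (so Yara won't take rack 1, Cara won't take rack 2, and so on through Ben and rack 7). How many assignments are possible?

Let Aᵢ (for 1 ≤ i ≤ 7) be the placements that put person i in their forbidden rack. Any j of these fix j positions, leaving (8−j)! ways to fill the rest, and there are C(7,j) ways to pick which j.
By inclusion–exclusion, the number of valid placements is Σ_{j=0}^{7} (−1)^j C(7,j)·(8−j)!.
Computing: 40320 − 35280 + 15120 − 4200 + 840 − 126 + 14 − 1 = 16687.

16687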